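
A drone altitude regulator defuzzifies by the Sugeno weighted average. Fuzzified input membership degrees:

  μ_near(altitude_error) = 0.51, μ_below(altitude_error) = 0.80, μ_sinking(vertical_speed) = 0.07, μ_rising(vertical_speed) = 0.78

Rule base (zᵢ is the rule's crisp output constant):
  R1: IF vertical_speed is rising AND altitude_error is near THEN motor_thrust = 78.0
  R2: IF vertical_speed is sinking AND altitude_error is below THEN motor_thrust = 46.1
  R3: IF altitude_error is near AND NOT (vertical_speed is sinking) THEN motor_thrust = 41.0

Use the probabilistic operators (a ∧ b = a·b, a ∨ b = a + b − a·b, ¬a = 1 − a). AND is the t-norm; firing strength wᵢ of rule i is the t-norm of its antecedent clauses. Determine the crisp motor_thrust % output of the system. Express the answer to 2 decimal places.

R1 (z=78.0): rising=0.78, near=0.51; AND[a·b] → w = 0.3978
R2 (z=46.1): sinking=0.07, below=0.80; AND[a·b] → w = 0.0560
R3 (z=41.0): near=0.51, ¬sinking=1−0.07=0.93; AND[a·b] → w = 0.4743
Weighted average = (0.3978·78.0 + 0.0560·46.1 + 0.4743·41.0) / (0.3978 + 0.0560 + 0.4743)
  = 53.0563 / 0.9281 = 57.17

57.17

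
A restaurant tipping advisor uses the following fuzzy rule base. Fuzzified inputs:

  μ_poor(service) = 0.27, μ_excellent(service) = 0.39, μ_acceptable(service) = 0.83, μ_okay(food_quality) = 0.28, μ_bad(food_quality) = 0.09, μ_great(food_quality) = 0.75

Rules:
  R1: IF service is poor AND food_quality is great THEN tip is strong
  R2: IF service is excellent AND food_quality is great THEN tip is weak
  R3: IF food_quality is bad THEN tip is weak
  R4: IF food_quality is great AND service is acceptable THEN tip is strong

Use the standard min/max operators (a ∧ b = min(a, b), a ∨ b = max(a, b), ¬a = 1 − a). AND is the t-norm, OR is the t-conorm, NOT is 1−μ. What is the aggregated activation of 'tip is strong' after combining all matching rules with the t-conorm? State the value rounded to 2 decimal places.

0.75

R1: poor=0.27, great=0.75; AND[min(a, b)] → w = 0.27
R2: excellent=0.39, great=0.75; AND[min(a, b)] → w = 0.39
R3: bad=0.09 → w = 0.09
R4: great=0.75, acceptable=0.83; AND[min(a, b)] → w = 0.75
Rules with consequent 'strong': {R1, R4} → strengths 0.27, 0.75
Aggregate via t-conorm [max(a, b)]: 0.75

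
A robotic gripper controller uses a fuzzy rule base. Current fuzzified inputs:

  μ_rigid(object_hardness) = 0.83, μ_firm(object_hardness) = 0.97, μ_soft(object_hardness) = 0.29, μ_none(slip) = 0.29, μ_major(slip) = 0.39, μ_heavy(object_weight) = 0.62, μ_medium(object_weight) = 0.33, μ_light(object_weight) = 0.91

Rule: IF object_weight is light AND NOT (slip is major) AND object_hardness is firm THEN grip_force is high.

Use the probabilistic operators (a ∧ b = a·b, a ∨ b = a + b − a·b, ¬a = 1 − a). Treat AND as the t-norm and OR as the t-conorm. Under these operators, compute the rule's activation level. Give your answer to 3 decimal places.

firing strength: light=0.91, ¬major=1−0.39=0.61, firm=0.97; AND[a·b] → w = 0.5384

0.538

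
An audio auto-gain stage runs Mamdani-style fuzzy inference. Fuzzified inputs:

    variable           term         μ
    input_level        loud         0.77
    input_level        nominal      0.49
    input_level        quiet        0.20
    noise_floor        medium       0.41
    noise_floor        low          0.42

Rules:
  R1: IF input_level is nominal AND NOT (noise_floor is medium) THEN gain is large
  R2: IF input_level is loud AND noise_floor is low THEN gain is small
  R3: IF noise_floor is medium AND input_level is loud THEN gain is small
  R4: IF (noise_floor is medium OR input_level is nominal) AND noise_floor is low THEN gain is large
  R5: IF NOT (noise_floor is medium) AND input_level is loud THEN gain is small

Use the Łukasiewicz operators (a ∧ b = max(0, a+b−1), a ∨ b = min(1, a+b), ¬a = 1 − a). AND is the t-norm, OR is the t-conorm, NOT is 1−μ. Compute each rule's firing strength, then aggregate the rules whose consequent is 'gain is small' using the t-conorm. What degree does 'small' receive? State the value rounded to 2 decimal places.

0.73

R1: nominal=0.49, ¬medium=1−0.41=0.59; AND[max(0, a+b−1)] → w = 0.08
R2: loud=0.77, low=0.42; AND[max(0, a+b−1)] → w = 0.19
R3: medium=0.41, loud=0.77; AND[max(0, a+b−1)] → w = 0.18
R4: (medium=0.41 OR nominal=0.49) = 0.90; AND[max(0, a+b−1)] with low=0.42 → w = 0.32
R5: ¬medium=1−0.41=0.59, loud=0.77; AND[max(0, a+b−1)] → w = 0.36
Rules with consequent 'small': {R2, R3, R5} → strengths 0.19, 0.18, 0.36
Aggregate via t-conorm [min(1, a+b)]: 0.73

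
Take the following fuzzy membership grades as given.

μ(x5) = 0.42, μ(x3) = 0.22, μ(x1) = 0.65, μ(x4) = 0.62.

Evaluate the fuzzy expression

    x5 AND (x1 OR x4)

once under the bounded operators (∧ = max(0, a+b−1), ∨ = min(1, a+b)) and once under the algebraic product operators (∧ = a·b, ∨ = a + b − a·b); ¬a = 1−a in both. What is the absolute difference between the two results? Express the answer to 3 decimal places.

0.056

Under bounded:
  x1 OR x4 = min(1, a+b) on (0.65, 0.62) = 1.00
  x5 AND (x1 OR x4) = max(0, a+b−1) on (0.42, 1.00) = 0.42
  → value = 0.4200
Under algebraic product:
  x1 OR x4 = a + b − a·b on (0.6500, 0.6200) = 0.8670
  x5 AND (x1 OR x4) = a·b on (0.4200, 0.8670) = 0.3641
  → value = 0.3641
|0.4200 − 0.3641| = 0.056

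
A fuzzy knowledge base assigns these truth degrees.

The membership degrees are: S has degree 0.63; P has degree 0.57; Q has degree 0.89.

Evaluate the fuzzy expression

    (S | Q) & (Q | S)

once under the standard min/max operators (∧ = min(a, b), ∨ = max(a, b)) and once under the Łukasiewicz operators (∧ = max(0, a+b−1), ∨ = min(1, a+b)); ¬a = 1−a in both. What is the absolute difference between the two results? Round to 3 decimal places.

0.110

Under standard min/max:
  S | Q = max(a, b) on (0.63, 0.89) = 0.89
  Q | S = max(a, b) on (0.89, 0.63) = 0.89
  (S | Q) & (Q | S) = min(a, b) on (0.89, 0.89) = 0.89
  → value = 0.8900
Under Łukasiewicz:
  S | Q = min(1, a+b) on (0.63, 0.89) = 1.00
  Q | S = min(1, a+b) on (0.89, 0.63) = 1.00
  (S | Q) & (Q | S) = max(0, a+b−1) on (1.00, 1.00) = 1.00
  → value = 1.0000
|0.8900 − 1.0000| = 0.110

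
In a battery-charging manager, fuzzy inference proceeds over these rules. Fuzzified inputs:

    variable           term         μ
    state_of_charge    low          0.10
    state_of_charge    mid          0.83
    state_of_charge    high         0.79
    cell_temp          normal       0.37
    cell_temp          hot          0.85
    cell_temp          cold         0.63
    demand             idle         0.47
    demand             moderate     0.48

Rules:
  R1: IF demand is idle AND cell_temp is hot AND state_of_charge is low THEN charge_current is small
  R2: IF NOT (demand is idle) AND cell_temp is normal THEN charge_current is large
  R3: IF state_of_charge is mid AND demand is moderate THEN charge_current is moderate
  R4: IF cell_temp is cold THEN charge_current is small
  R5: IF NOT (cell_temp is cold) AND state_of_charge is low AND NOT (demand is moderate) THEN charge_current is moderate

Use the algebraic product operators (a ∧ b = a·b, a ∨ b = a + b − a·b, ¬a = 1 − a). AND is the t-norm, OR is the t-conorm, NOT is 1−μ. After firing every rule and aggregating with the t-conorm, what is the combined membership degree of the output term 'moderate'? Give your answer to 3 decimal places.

R1: idle=0.47, hot=0.85, low=0.10; AND[a·b] → w = 0.0399
R2: ¬idle=1−0.47=0.53, normal=0.37; AND[a·b] → w = 0.1961
R3: mid=0.83, moderate=0.48; AND[a·b] → w = 0.3984
R4: cold=0.63 → w = 0.6300
R5: ¬cold=1−0.63=0.37, low=0.10, ¬moderate=1−0.48=0.52; AND[a·b] → w = 0.0192
Rules with consequent 'moderate': {R3, R5} → strengths 0.3984, 0.0192
Aggregate via t-conorm [a + b − a·b]: 0.4100

0.410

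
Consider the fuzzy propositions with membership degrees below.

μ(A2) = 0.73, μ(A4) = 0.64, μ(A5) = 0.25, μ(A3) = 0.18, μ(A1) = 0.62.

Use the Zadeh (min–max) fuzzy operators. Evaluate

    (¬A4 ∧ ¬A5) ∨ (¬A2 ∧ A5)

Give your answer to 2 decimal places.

0.36

¬A4 = 1 − 0.64 = 0.36
¬A5 = 1 − 0.25 = 0.75
¬A4 ∧ ¬A5 = min(a, b) on (0.36, 0.75) = 0.36
¬A2 = 1 − 0.73 = 0.27
¬A2 ∧ A5 = min(a, b) on (0.27, 0.25) = 0.25
(¬A4 ∧ ¬A5) ∨ (¬A2 ∧ A5) = max(a, b) on (0.36, 0.25) = 0.36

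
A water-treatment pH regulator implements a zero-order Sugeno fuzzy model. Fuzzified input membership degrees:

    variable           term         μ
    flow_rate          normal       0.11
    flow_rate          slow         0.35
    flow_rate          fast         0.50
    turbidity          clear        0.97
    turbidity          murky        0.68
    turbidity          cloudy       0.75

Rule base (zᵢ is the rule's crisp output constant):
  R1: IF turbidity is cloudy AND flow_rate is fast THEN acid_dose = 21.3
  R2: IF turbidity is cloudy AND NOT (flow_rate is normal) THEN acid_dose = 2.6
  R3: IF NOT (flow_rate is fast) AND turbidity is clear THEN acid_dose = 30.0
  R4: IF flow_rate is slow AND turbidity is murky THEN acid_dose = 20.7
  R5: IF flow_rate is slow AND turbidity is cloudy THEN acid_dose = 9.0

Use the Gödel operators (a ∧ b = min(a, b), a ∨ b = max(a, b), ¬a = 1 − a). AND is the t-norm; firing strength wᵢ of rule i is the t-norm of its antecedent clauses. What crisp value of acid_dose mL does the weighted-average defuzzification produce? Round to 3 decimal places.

15.508

R1 (z=21.3): cloudy=0.75, fast=0.50; AND[min(a, b)] → w = 0.50
R2 (z=2.6): cloudy=0.75, ¬normal=1−0.11=0.89; AND[min(a, b)] → w = 0.75
R3 (z=30.0): ¬fast=1−0.50=0.50, clear=0.97; AND[min(a, b)] → w = 0.50
R4 (z=20.7): slow=0.35, murky=0.68; AND[min(a, b)] → w = 0.35
R5 (z=9.0): slow=0.35, cloudy=0.75; AND[min(a, b)] → w = 0.35
Weighted average = (0.50·21.3 + 0.75·2.6 + 0.50·30.0 + 0.35·20.7 + 0.35·9.0) / (0.50 + 0.75 + 0.50 + 0.35 + 0.35)
  = 37.9950 / 2.4500 = 15.508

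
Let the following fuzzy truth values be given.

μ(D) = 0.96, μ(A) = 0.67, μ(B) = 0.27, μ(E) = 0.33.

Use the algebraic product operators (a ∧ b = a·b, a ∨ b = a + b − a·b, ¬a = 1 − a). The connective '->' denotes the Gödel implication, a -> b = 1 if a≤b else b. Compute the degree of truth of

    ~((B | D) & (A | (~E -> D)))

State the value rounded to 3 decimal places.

B | D = a + b − a·b on (0.2700, 0.9600) = 0.9708
~E = 1 − 0.3300 = 0.6700
~E -> D  [Gödel: 1 if a≤b else b] with a=0.6700, b=0.9600 → 1.0000
A | (~E -> D) = a + b − a·b on (0.6700, 1.0000) = 1.0000
(B | D) & (A | (~E -> D)) = a·b on (0.9708, 1.0000) = 0.9708
~((B | D) & (A | (~E -> D))) = 1 − 0.9708 = 0.0292

0.029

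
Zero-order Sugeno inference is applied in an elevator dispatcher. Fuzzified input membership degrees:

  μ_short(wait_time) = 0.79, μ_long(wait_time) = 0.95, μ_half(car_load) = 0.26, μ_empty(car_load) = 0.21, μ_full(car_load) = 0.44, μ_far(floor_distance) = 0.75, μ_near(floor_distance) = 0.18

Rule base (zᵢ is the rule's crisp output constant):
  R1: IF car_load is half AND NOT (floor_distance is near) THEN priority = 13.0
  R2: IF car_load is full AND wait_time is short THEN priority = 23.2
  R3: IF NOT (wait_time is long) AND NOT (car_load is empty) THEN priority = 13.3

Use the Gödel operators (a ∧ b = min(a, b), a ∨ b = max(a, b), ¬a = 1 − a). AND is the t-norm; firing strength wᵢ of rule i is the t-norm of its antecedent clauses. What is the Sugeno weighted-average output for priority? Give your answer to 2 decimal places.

19.00

R1 (z=13.0): half=0.26, ¬near=1−0.18=0.82; AND[min(a, b)] → w = 0.26
R2 (z=23.2): full=0.44, short=0.79; AND[min(a, b)] → w = 0.44
R3 (z=13.3): ¬long=1−0.95=0.05, ¬empty=1−0.21=0.79; AND[min(a, b)] → w = 0.05
Weighted average = (0.26·13.0 + 0.44·23.2 + 0.05·13.3) / (0.26 + 0.44 + 0.05)
  = 14.2530 / 0.7500 = 19.00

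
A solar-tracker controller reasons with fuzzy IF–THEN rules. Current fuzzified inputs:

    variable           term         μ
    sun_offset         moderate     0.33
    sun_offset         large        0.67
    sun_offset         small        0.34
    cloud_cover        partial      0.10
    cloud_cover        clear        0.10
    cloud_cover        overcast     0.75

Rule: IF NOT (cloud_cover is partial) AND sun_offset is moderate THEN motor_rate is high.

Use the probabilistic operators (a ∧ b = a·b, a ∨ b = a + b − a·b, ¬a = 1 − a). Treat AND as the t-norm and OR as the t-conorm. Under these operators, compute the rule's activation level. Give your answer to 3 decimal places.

firing strength: ¬partial=1−0.10=0.90, moderate=0.33; AND[a·b] → w = 0.2970

0.297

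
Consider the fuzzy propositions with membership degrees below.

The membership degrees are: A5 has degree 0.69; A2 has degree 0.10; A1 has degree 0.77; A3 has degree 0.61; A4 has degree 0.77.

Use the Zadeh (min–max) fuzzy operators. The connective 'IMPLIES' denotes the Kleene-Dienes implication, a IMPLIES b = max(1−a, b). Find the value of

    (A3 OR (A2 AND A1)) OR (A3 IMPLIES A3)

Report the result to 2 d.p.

0.61

A2 AND A1 = min(a, b) on (0.10, 0.77) = 0.10
A3 OR (A2 AND A1) = max(a, b) on (0.61, 0.10) = 0.61
A3 IMPLIES A3  [Kleene-Dienes: max(1−a, b)] with a=0.61, b=0.61 → 0.61
(A3 OR (A2 AND A1)) OR (A3 IMPLIES A3) = max(a, b) on (0.61, 0.61) = 0.61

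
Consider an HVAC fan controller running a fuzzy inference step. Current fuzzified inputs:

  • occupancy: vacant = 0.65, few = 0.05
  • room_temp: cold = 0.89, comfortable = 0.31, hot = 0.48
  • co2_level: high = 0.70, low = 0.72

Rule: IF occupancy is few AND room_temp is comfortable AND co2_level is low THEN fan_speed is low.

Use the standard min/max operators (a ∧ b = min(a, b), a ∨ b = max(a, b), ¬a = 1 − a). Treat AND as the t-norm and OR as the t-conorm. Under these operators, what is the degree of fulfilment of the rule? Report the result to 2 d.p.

0.05

firing strength: few=0.05, comfortable=0.31, low=0.72; AND[min(a, b)] → w = 0.05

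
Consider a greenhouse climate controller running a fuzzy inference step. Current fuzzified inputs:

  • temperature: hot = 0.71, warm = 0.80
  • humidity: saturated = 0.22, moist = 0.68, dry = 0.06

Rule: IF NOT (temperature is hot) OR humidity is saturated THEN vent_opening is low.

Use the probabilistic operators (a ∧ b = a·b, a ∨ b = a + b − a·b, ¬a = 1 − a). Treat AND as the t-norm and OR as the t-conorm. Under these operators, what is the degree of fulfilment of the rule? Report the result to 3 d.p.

0.446

firing strength: ¬hot=1−0.71=0.29, saturated=0.22; OR[a + b − a·b] → w = 0.4462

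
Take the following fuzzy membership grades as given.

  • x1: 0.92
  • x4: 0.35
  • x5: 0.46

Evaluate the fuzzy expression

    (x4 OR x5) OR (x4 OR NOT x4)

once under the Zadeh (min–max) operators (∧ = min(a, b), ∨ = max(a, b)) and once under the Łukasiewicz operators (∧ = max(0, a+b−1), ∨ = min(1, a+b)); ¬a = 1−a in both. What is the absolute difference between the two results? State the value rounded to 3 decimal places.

Under Zadeh (min–max):
  x4 OR x5 = max(a, b) on (0.35, 0.46) = 0.46
  NOT x4 = 1 − 0.35 = 0.65
  x4 OR NOT x4 = max(a, b) on (0.35, 0.65) = 0.65
  (x4 OR x5) OR (x4 OR NOT x4) = max(a, b) on (0.46, 0.65) = 0.65
  → value = 0.6500
Under Łukasiewicz:
  x4 OR x5 = min(1, a+b) on (0.35, 0.46) = 0.81
  NOT x4 = 1 − 0.35 = 0.65
  x4 OR NOT x4 = min(1, a+b) on (0.35, 0.65) = 1.00
  (x4 OR x5) OR (x4 OR NOT x4) = min(1, a+b) on (0.81, 1.00) = 1.00
  → value = 1.0000
|0.6500 − 1.0000| = 0.350

0.350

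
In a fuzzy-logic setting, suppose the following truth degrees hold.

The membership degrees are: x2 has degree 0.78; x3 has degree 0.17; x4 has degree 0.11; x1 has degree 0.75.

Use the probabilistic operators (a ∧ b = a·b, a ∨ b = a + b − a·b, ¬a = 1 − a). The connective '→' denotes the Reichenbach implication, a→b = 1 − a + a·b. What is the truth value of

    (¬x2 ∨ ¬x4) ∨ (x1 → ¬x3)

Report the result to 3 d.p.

¬x2 = 1 − 0.7800 = 0.2200
¬x4 = 1 − 0.1100 = 0.8900
¬x2 ∨ ¬x4 = a + b − a·b on (0.2200, 0.8900) = 0.9142
¬x3 = 1 − 0.1700 = 0.8300
x1 → ¬x3  [Reichenbach: 1 − a + a·b] with a=0.7500, b=0.8300 → 0.8725
(¬x2 ∨ ¬x4) ∨ (x1 → ¬x3) = a + b − a·b on (0.9142, 0.8725) = 0.9891

0.989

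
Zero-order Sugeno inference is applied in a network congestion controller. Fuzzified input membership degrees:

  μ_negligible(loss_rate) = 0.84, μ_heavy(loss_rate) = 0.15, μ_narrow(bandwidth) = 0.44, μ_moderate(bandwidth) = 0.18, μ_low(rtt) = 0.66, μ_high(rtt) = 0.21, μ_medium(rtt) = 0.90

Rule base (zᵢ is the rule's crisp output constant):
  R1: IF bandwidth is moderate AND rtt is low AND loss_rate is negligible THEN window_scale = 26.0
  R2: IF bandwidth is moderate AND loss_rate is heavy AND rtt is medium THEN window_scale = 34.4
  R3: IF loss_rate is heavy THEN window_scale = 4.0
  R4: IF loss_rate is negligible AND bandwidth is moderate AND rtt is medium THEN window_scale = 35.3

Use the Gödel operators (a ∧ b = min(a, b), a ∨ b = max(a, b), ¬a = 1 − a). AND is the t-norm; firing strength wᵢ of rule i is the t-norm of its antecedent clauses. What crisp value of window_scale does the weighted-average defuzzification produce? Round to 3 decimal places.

R1 (z=26.0): moderate=0.18, low=0.66, negligible=0.84; AND[min(a, b)] → w = 0.18
R2 (z=34.4): moderate=0.18, heavy=0.15, medium=0.90; AND[min(a, b)] → w = 0.15
R3 (z=4.0): heavy=0.15 → w = 0.15
R4 (z=35.3): negligible=0.84, moderate=0.18, medium=0.90; AND[min(a, b)] → w = 0.18
Weighted average = (0.18·26.0 + 0.15·34.4 + 0.15·4.0 + 0.18·35.3) / (0.18 + 0.15 + 0.15 + 0.18)
  = 16.7940 / 0.6600 = 25.445

25.445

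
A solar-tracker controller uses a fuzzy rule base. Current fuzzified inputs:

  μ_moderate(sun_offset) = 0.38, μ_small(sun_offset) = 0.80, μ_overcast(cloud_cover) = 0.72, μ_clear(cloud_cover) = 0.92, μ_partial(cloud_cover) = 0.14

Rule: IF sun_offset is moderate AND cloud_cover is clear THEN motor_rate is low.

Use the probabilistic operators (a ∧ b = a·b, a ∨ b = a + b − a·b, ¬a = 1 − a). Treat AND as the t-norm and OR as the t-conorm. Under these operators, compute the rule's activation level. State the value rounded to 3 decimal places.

0.350

firing strength: moderate=0.38, clear=0.92; AND[a·b] → w = 0.3496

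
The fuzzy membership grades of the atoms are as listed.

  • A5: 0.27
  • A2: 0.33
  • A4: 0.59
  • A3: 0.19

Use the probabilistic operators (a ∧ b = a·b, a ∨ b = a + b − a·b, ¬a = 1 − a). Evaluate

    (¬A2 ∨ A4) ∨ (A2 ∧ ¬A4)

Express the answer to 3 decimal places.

¬A2 = 1 − 0.3300 = 0.6700
¬A2 ∨ A4 = a + b − a·b on (0.6700, 0.5900) = 0.8647
¬A4 = 1 − 0.5900 = 0.4100
A2 ∧ ¬A4 = a·b on (0.3300, 0.4100) = 0.1353
(¬A2 ∨ A4) ∨ (A2 ∧ ¬A4) = a + b − a·b on (0.8647, 0.1353) = 0.8830

0.883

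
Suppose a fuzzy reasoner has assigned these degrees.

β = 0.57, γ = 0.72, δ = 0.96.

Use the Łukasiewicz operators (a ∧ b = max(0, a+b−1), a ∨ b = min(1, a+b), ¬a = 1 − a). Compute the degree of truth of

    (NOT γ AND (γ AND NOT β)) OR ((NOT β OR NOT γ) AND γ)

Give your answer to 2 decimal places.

0.43

NOT γ = 1 − 0.72 = 0.28
NOT β = 1 − 0.57 = 0.43
γ AND NOT β = max(0, a+b−1) on (0.72, 0.43) = 0.15
NOT γ AND (γ AND NOT β) = max(0, a+b−1) on (0.28, 0.15) = 0.00
NOT β = 1 − 0.57 = 0.43
NOT γ = 1 − 0.72 = 0.28
NOT β OR NOT γ = min(1, a+b) on (0.43, 0.28) = 0.71
(NOT β OR NOT γ) AND γ = max(0, a+b−1) on (0.71, 0.72) = 0.43
(NOT γ AND (γ AND NOT β)) OR ((NOT β OR NOT γ) AND γ) = min(1, a+b) on (0.00, 0.43) = 0.43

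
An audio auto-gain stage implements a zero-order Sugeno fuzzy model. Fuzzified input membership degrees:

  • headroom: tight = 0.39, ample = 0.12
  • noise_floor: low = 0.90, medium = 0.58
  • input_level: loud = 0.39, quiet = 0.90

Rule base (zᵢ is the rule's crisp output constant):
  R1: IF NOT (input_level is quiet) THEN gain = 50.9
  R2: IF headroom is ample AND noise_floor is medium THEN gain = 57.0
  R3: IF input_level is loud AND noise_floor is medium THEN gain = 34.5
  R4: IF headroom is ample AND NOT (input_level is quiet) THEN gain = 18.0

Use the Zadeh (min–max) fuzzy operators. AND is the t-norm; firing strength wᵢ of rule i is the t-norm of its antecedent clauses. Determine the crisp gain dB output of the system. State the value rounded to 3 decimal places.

38.289

R1 (z=50.9): ¬quiet=1−0.90=0.10 → w = 0.10
R2 (z=57.0): ample=0.12, medium=0.58; AND[min(a, b)] → w = 0.12
R3 (z=34.5): loud=0.39, medium=0.58; AND[min(a, b)] → w = 0.39
R4 (z=18.0): ample=0.12, ¬quiet=1−0.90=0.10; AND[min(a, b)] → w = 0.10
Weighted average = (0.10·50.9 + 0.12·57.0 + 0.39·34.5 + 0.10·18.0) / (0.10 + 0.12 + 0.39 + 0.10)
  = 27.1850 / 0.7100 = 38.289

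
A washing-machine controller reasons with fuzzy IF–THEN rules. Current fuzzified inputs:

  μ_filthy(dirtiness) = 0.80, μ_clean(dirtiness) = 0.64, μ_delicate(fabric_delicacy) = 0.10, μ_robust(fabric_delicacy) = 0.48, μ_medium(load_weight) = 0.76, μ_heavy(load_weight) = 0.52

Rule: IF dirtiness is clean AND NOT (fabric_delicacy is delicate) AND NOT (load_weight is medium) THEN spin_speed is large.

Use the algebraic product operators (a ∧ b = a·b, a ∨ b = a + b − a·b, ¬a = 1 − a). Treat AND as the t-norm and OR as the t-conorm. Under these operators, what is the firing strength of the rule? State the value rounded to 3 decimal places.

firing strength: clean=0.64, ¬delicate=1−0.10=0.90, ¬medium=1−0.76=0.24; AND[a·b] → w = 0.1382

0.138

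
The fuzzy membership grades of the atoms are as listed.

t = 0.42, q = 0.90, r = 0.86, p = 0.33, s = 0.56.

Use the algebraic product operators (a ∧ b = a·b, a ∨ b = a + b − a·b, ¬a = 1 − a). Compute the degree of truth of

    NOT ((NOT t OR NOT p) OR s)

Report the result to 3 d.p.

0.061

NOT t = 1 − 0.4200 = 0.5800
NOT p = 1 − 0.3300 = 0.6700
NOT t OR NOT p = a + b − a·b on (0.5800, 0.6700) = 0.8614
(NOT t OR NOT p) OR s = a + b − a·b on (0.8614, 0.5600) = 0.9390
NOT ((NOT t OR NOT p) OR s) = 1 − 0.9390 = 0.0610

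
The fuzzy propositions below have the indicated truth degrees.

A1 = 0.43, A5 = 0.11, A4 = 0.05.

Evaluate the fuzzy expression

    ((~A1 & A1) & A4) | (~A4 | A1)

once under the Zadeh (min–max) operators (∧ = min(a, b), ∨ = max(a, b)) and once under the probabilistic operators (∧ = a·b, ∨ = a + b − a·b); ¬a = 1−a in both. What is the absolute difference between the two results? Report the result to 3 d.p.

Under Zadeh (min–max):
  ~A1 = 1 − 0.43 = 0.57
  ~A1 & A1 = min(a, b) on (0.57, 0.43) = 0.43
  (~A1 & A1) & A4 = min(a, b) on (0.43, 0.05) = 0.05
  ~A4 = 1 − 0.05 = 0.95
  ~A4 | A1 = max(a, b) on (0.95, 0.43) = 0.95
  ((~A1 & A1) & A4) | (~A4 | A1) = max(a, b) on (0.05, 0.95) = 0.95
  → value = 0.9500
Under probabilistic:
  ~A1 = 1 − 0.4300 = 0.5700
  ~A1 & A1 = a·b on (0.5700, 0.4300) = 0.2451
  (~A1 & A1) & A4 = a·b on (0.2451, 0.0500) = 0.0123
  ~A4 = 1 − 0.0500 = 0.9500
  ~A4 | A1 = a + b − a·b on (0.9500, 0.4300) = 0.9715
  ((~A1 & A1) & A4) | (~A4 | A1) = a + b − a·b on (0.0123, 0.9715) = 0.9718
  → value = 0.9718
|0.9500 − 0.9718| = 0.022

0.022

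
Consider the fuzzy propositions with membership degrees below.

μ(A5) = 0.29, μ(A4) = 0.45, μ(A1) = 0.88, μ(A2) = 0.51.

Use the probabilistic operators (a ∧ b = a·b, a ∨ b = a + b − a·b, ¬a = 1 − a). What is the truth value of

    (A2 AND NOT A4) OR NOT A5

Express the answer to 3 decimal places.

0.791

NOT A4 = 1 − 0.4500 = 0.5500
A2 AND NOT A4 = a·b on (0.5100, 0.5500) = 0.2805
NOT A5 = 1 − 0.2900 = 0.7100
(A2 AND NOT A4) OR NOT A5 = a + b − a·b on (0.2805, 0.7100) = 0.7913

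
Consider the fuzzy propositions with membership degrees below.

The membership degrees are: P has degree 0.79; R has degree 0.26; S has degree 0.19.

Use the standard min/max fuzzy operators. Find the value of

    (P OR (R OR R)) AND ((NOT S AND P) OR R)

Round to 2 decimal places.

R OR R = max(a, b) on (0.26, 0.26) = 0.26
P OR (R OR R) = max(a, b) on (0.79, 0.26) = 0.79
NOT S = 1 − 0.19 = 0.81
NOT S AND P = min(a, b) on (0.81, 0.79) = 0.79
(NOT S AND P) OR R = max(a, b) on (0.79, 0.26) = 0.79
(P OR (R OR R)) AND ((NOT S AND P) OR R) = min(a, b) on (0.79, 0.79) = 0.79

0.79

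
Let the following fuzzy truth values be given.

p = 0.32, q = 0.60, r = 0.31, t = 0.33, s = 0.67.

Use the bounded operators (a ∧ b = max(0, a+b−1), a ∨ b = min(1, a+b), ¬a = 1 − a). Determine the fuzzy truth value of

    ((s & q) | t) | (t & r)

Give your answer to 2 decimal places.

s & q = max(0, a+b−1) on (0.67, 0.60) = 0.27
(s & q) | t = min(1, a+b) on (0.27, 0.33) = 0.60
t & r = max(0, a+b−1) on (0.33, 0.31) = 0.00
((s & q) | t) | (t & r) = min(1, a+b) on (0.60, 0.00) = 0.60

0.60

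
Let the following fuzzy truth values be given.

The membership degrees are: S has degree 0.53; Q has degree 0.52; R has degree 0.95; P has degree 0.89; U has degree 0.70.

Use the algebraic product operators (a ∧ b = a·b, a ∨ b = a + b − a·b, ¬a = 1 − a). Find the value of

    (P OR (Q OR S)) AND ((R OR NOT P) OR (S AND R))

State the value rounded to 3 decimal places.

Q OR S = a + b − a·b on (0.5200, 0.5300) = 0.7744
P OR (Q OR S) = a + b − a·b on (0.8900, 0.7744) = 0.9752
NOT P = 1 − 0.8900 = 0.1100
R OR NOT P = a + b − a·b on (0.9500, 0.1100) = 0.9555
S AND R = a·b on (0.5300, 0.9500) = 0.5035
(R OR NOT P) OR (S AND R) = a + b − a·b on (0.9555, 0.5035) = 0.9779
(P OR (Q OR S)) AND ((R OR NOT P) OR (S AND R)) = a·b on (0.9752, 0.9779) = 0.9536

0.954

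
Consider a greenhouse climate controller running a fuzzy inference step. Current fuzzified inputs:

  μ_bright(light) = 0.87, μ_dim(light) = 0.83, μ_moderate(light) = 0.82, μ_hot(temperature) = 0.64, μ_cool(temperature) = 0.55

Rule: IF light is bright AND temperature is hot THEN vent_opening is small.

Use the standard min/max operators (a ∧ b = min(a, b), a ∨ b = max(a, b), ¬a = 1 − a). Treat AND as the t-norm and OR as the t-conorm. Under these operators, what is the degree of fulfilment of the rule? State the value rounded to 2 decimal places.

firing strength: bright=0.87, hot=0.64; AND[min(a, b)] → w = 0.64

0.64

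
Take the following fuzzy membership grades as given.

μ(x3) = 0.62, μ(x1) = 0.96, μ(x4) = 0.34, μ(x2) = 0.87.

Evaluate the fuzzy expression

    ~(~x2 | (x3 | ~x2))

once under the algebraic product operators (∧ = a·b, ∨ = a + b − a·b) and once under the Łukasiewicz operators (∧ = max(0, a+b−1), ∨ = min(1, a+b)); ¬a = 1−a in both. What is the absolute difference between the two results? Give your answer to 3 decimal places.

Under algebraic product:
  ~x2 = 1 − 0.8700 = 0.1300
  ~x2 = 1 − 0.8700 = 0.1300
  x3 | ~x2 = a + b − a·b on (0.6200, 0.1300) = 0.6694
  ~x2 | (x3 | ~x2) = a + b − a·b on (0.1300, 0.6694) = 0.7124
  ~(~x2 | (x3 | ~x2)) = 1 − 0.7124 = 0.2876
  → value = 0.2876
Under Łukasiewicz:
  ~x2 = 1 − 0.87 = 0.13
  ~x2 = 1 − 0.87 = 0.13
  x3 | ~x2 = min(1, a+b) on (0.62, 0.13) = 0.75
  ~x2 | (x3 | ~x2) = min(1, a+b) on (0.13, 0.75) = 0.88
  ~(~x2 | (x3 | ~x2)) = 1 − 0.88 = 0.12
  → value = 0.1200
|0.2876 − 0.1200| = 0.168

0.168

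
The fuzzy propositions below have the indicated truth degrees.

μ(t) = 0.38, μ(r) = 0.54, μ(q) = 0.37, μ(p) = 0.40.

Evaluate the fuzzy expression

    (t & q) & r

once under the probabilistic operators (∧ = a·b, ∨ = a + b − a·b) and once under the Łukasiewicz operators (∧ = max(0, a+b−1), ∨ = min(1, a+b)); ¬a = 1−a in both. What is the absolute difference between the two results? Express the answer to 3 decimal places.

0.076

Under probabilistic:
  t & q = a·b on (0.3800, 0.3700) = 0.1406
  (t & q) & r = a·b on (0.1406, 0.5400) = 0.0759
  → value = 0.0759
Under Łukasiewicz:
  t & q = max(0, a+b−1) on (0.38, 0.37) = 0.00
  (t & q) & r = max(0, a+b−1) on (0.00, 0.54) = 0.00
  → value = 0.0000
|0.0759 − 0.0000| = 0.076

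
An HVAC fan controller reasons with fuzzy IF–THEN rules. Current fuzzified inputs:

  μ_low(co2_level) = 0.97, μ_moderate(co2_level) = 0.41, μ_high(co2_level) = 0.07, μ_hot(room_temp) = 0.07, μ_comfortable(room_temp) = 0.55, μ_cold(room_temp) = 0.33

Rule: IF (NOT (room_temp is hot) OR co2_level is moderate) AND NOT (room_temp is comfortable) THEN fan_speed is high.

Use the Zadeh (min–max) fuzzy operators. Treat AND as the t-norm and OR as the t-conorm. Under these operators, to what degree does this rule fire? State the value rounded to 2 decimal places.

0.45

firing strength: (¬hot=1−0.07=0.93 OR moderate=0.41) = 0.93; AND[min(a, b)] with ¬comfortable=1−0.55=0.45 → w = 0.45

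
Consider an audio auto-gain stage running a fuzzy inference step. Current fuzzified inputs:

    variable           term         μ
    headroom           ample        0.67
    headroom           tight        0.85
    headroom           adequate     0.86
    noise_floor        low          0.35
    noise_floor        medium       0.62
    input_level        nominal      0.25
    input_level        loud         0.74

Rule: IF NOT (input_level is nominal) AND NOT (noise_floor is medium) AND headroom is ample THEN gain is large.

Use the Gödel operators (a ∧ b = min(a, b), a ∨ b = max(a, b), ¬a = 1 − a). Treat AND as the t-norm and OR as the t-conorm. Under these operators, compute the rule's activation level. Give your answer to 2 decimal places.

0.38

firing strength: ¬nominal=1−0.25=0.75, ¬medium=1−0.62=0.38, ample=0.67; AND[min(a, b)] → w = 0.38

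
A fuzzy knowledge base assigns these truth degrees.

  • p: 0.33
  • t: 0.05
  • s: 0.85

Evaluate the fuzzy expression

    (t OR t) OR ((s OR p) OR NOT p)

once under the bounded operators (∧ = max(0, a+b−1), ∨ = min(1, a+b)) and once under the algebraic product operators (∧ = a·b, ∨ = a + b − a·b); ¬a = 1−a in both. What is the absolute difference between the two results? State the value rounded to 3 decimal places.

Under bounded:
  t OR t = min(1, a+b) on (0.05, 0.05) = 0.10
  s OR p = min(1, a+b) on (0.85, 0.33) = 1.00
  NOT p = 1 − 0.33 = 0.67
  (s OR p) OR NOT p = min(1, a+b) on (1.00, 0.67) = 1.00
  (t OR t) OR ((s OR p) OR NOT p) = min(1, a+b) on (0.10, 1.00) = 1.00
  → value = 1.0000
Under algebraic product:
  t OR t = a + b − a·b on (0.0500, 0.0500) = 0.0975
  s OR p = a + b − a·b on (0.8500, 0.3300) = 0.8995
  NOT p = 1 − 0.3300 = 0.6700
  (s OR p) OR NOT p = a + b − a·b on (0.8995, 0.6700) = 0.9668
  (t OR t) OR ((s OR p) OR NOT p) = a + b − a·b on (0.0975, 0.9668) = 0.9701
  → value = 0.9701
|1.0000 − 0.9701| = 0.030

0.030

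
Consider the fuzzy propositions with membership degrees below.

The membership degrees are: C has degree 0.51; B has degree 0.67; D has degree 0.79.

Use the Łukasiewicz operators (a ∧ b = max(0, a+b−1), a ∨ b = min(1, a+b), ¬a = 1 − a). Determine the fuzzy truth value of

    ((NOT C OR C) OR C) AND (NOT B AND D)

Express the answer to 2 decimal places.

0.12

NOT C = 1 − 0.51 = 0.49
NOT C OR C = min(1, a+b) on (0.49, 0.51) = 1.00
(NOT C OR C) OR C = min(1, a+b) on (1.00, 0.51) = 1.00
NOT B = 1 − 0.67 = 0.33
NOT B AND D = max(0, a+b−1) on (0.33, 0.79) = 0.12
((NOT C OR C) OR C) AND (NOT B AND D) = max(0, a+b−1) on (1.00, 0.12) = 0.12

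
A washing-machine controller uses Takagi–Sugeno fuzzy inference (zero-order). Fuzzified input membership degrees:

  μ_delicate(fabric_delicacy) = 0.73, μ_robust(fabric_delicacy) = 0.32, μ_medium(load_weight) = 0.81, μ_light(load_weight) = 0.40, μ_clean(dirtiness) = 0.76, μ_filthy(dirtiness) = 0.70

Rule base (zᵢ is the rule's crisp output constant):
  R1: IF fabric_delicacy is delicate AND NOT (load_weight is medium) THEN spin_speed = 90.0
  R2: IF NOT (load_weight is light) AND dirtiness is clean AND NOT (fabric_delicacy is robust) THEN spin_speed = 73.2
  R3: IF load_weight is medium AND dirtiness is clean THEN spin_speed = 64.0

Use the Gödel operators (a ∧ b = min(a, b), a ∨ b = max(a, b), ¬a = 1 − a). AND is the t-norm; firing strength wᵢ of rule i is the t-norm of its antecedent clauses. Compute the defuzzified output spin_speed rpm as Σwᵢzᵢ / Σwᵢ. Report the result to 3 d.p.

70.748

R1 (z=90.0): delicate=0.73, ¬medium=1−0.81=0.19; AND[min(a, b)] → w = 0.19
R2 (z=73.2): ¬light=1−0.40=0.60, clean=0.76, ¬robust=1−0.32=0.68; AND[min(a, b)] → w = 0.60
R3 (z=64.0): medium=0.81, clean=0.76; AND[min(a, b)] → w = 0.76
Weighted average = (0.19·90.0 + 0.60·73.2 + 0.76·64.0) / (0.19 + 0.60 + 0.76)
  = 109.6600 / 1.5500 = 70.748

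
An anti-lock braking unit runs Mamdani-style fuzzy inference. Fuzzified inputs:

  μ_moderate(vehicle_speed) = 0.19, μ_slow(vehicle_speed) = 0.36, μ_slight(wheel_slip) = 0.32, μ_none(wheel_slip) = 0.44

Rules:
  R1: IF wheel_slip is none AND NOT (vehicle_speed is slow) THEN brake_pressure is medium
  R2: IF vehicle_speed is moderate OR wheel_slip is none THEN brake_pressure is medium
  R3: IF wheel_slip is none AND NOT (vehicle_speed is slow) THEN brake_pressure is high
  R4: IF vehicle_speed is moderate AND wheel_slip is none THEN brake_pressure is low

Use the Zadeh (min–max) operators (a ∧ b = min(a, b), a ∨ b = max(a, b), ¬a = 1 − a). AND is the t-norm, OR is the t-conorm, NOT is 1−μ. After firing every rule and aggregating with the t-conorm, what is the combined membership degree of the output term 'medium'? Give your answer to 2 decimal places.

R1: none=0.44, ¬slow=1−0.36=0.64; AND[min(a, b)] → w = 0.44
R2: moderate=0.19, none=0.44; OR[max(a, b)] → w = 0.44
R3: none=0.44, ¬slow=1−0.36=0.64; AND[min(a, b)] → w = 0.44
R4: moderate=0.19, none=0.44; AND[min(a, b)] → w = 0.19
Rules with consequent 'medium': {R1, R2} → strengths 0.44, 0.44
Aggregate via t-conorm [max(a, b)]: 0.44

0.44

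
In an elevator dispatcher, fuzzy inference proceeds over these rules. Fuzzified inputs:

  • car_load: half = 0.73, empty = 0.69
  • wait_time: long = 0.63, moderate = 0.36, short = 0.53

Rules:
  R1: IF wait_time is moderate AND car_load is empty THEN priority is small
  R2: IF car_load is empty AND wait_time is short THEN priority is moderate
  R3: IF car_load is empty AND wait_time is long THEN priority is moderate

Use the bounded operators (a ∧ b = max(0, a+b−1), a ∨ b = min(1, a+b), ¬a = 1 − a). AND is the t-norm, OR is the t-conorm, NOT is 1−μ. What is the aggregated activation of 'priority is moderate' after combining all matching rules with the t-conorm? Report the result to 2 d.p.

R1: moderate=0.36, empty=0.69; AND[max(0, a+b−1)] → w = 0.05
R2: empty=0.69, short=0.53; AND[max(0, a+b−1)] → w = 0.22
R3: empty=0.69, long=0.63; AND[max(0, a+b−1)] → w = 0.32
Rules with consequent 'moderate': {R2, R3} → strengths 0.22, 0.32
Aggregate via t-conorm [min(1, a+b)]: 0.54

0.54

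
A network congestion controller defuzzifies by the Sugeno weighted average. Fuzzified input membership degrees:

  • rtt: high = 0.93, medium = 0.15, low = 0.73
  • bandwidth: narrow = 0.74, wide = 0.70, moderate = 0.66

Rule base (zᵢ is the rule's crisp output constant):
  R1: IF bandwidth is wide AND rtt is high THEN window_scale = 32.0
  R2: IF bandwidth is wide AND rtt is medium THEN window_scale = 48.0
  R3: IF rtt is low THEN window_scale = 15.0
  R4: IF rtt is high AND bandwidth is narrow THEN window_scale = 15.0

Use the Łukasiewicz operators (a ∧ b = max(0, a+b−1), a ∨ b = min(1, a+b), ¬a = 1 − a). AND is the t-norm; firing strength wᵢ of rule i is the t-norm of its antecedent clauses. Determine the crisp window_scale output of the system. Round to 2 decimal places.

20.28

R1 (z=32.0): wide=0.70, high=0.93; AND[max(0, a+b−1)] → w = 0.63
R2 (z=48.0): wide=0.70, medium=0.15; AND[max(0, a+b−1)] → w = 0.00
R3 (z=15.0): low=0.73 → w = 0.73
R4 (z=15.0): high=0.93, narrow=0.74; AND[max(0, a+b−1)] → w = 0.67
Weighted average = (0.63·32.0 + 0.00·48.0 + 0.73·15.0 + 0.67·15.0) / (0.63 + 0.00 + 0.73 + 0.67)
  = 41.1600 / 2.0300 = 20.28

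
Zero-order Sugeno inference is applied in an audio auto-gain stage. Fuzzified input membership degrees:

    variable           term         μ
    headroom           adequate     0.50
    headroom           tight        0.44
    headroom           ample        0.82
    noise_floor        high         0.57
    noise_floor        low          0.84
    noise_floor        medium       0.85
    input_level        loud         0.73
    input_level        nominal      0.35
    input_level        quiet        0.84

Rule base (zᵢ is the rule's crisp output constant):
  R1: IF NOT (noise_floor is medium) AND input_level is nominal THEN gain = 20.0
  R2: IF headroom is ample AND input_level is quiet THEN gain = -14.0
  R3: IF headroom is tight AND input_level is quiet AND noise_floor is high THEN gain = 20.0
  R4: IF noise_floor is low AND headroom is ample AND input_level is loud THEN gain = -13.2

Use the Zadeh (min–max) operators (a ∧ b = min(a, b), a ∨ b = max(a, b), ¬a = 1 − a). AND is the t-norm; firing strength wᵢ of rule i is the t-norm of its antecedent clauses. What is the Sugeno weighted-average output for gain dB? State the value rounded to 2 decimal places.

R1 (z=20.0): ¬medium=1−0.85=0.15, nominal=0.35; AND[min(a, b)] → w = 0.15
R2 (z=-14.0): ample=0.82, quiet=0.84; AND[min(a, b)] → w = 0.82
R3 (z=20.0): tight=0.44, quiet=0.84, high=0.57; AND[min(a, b)] → w = 0.44
R4 (z=-13.2): low=0.84, ample=0.82, loud=0.73; AND[min(a, b)] → w = 0.73
Weighted average = (0.15·20.0 + 0.82·-14.0 + 0.44·20.0 + 0.73·-13.2) / (0.15 + 0.82 + 0.44 + 0.73)
  = -9.3160 / 2.1400 = -4.35

-4.35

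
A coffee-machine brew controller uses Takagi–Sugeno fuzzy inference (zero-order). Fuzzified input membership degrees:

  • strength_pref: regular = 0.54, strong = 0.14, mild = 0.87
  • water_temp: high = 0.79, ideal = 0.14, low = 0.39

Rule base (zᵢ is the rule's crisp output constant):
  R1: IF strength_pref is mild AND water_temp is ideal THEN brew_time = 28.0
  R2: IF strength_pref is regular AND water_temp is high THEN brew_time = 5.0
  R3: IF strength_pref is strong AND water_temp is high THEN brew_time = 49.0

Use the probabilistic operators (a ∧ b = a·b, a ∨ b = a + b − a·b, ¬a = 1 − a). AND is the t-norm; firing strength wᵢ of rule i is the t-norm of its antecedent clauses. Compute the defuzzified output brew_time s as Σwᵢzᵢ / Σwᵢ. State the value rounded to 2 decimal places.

16.64

R1 (z=28.0): mild=0.87, ideal=0.14; AND[a·b] → w = 0.1218
R2 (z=5.0): regular=0.54, high=0.79; AND[a·b] → w = 0.4266
R3 (z=49.0): strong=0.14, high=0.79; AND[a·b] → w = 0.1106
Weighted average = (0.1218·28.0 + 0.4266·5.0 + 0.1106·49.0) / (0.1218 + 0.4266 + 0.1106)
  = 10.9628 / 0.6590 = 16.64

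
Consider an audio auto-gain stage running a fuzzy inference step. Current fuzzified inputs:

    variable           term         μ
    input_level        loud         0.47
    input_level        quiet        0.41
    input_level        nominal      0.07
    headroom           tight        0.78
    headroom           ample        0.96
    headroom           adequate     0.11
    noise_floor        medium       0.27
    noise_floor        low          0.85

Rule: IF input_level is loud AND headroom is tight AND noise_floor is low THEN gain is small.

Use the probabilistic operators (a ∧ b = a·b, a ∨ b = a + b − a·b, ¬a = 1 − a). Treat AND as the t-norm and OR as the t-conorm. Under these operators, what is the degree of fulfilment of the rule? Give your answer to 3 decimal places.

firing strength: loud=0.47, tight=0.78, low=0.85; AND[a·b] → w = 0.3116

0.312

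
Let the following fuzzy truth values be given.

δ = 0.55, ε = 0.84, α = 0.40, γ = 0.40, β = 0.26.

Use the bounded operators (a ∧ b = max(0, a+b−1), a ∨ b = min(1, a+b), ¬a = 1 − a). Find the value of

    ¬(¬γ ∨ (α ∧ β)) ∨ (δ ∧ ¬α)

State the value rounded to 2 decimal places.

¬γ = 1 − 0.40 = 0.60
α ∧ β = max(0, a+b−1) on (0.40, 0.26) = 0.00
¬γ ∨ (α ∧ β) = min(1, a+b) on (0.60, 0.00) = 0.60
¬(¬γ ∨ (α ∧ β)) = 1 − 0.60 = 0.40
¬α = 1 − 0.40 = 0.60
δ ∧ ¬α = max(0, a+b−1) on (0.55, 0.60) = 0.15
¬(¬γ ∨ (α ∧ β)) ∨ (δ ∧ ¬α) = min(1, a+b) on (0.40, 0.15) = 0.55

0.55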